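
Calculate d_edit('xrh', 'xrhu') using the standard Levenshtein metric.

Let D[i][j] be the edit distance between the first i characters of 'xrh' and the first j characters of 'xrhu', with D[i][0] = i, D[0][j] = j, and D[i][j] = D[i-1][j-1] if the characters match, else 1 + min(D[i-1][j], D[i][j-1], D[i-1][j-1]). Filling the table (rows: prefixes of 'xrh', columns: prefixes of 'xrhu'):
     ε  x  r  h  u
  ε  0  1  2  3  4
  x  1  0  1  2  3
  r  2  1  0  1  2
  h  3  2  1  0  1
The bottom-right entry gives D[3][4] = 1, so no sequence of fewer than 1 edit works. Backtracking through the table gives one optimal edit sequence (1 edit):
  xrh → xrhu (ins u @4)
Edit distance = 1.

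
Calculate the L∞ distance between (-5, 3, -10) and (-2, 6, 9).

max(|x_i - y_i|) = max(|-5 - (-2)|, |3 - 6|, |-10 - 9|) = max(3, 3, 19) = 19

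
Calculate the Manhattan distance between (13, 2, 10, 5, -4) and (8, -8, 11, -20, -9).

Σ|x_i - y_i| = |13 - 8| + |2 - (-8)| + |10 - 11| + |5 - (-20)| + |-4 - (-9)| = 5 + 10 + 1 + 25 + 5 = 46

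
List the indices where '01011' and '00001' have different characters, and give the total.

Differing positions: 2, 4. Hamming distance = 2.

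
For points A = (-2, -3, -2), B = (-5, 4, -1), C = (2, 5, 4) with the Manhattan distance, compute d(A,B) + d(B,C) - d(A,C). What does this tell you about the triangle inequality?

d(A,B) = 3 + 7 + 1 = 11, d(B,C) = 7 + 1 + 5 = 13, d(A,C) = 4 + 8 + 6 = 18.
d(A,B) + d(B,C) - d(A,C) = 11 + 13 - 18 = 24 - 18 = 6. This is ≥ 0, so the triangle inequality holds for these points.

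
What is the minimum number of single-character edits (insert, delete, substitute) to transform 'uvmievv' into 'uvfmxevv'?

Let D[i][j] be the edit distance between the first i characters of 'uvmievv' and the first j characters of 'uvfmxevv', with D[i][0] = i, D[0][j] = j, and D[i][j] = D[i-1][j-1] if the characters match, else 1 + min(D[i-1][j], D[i][j-1], D[i-1][j-1]). Filling the table (rows: prefixes of 'uvmievv', columns: prefixes of 'uvfmxevv'):
     ε  u  v  f  m  x  e  v  v
  ε  0  1  2  3  4  5  6  7  8
  u  1  0  1  2  3  4  5  6  7
  v  2  1  0  1  2  3  4  5  6
  m  3  2  1  1  1  2  3  4  5
  i  4  3  2  2  2  2  3  4  5
  e  5  4  3  3  3  3  2  3  4
  v  6  5  4  4  4  4  3  2  3
  v  7  6  5  5  5  5  4  3  2
The bottom-right entry gives D[7][8] = 2, so no sequence of fewer than 2 edits works. Backtracking through the table gives one optimal edit sequence (2 edits):
  uvmievv → uvfmievv (ins f @3)
  uvfmievv → uvfmxevv (sub i→x @5)
Edit distance = 2.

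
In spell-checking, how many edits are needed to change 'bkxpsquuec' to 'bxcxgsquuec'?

Let D[i][j] be the edit distance between the first i characters of 'bkxpsquuec' and the first j characters of 'bxcxgsquuec', with D[i][0] = i, D[0][j] = j, and D[i][j] = D[i-1][j-1] if the characters match, else 1 + min(D[i-1][j], D[i][j-1], D[i-1][j-1]). Filling the table (rows: prefixes of 'bkxpsquuec', columns: prefixes of 'bxcxgsquuec'):
     ε  b  x  c  x  g  s  q  u  u  e  c
  ε  0  1  2  3  4  5  6  7  8  9 10 11
  b  1  0  1  2  3  4  5  6  7  8  9 10
  k  2  1  1  2  3  4  5  6  7  8  9 10
  x  3  2  1  2  2  3  4  5  6  7  8  9
  p  4  3  2  2  3  3  4  5  6  7  8  9
  s  5  4  3  3  3  4  3  4  5  6  7  8
  q  6  5  4  4  4  4  4  3  4  5  6  7
  u  7  6  5  5  5  5  5  4  3  4  5  6
  u  8  7  6  6  6  6  6  5  4  3  4  5
  e  9  8  7  7  7  7  7  6  5  4  3  4
  c 10  9  8  7  8  8  8  7  6  5  4  3
The bottom-right entry gives D[10][11] = 3, so no sequence of fewer than 3 edits works. Backtracking through the table gives one optimal edit sequence (3 edits):
  bkxpsquuec → bxkxpsquuec (ins x @2)
  bxkxpsquuec → bxcxpsquuec (sub k→c @3)
  bxcxpsquuec → bxcxgsquuec (sub p→g @5)
Edit distance = 3.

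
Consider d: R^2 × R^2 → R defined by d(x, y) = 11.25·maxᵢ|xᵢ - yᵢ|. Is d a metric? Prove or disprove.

Yes. The L∞ (Chebyshev) norm induces a metric on R^2, and multiplying a metric by a positive constant 11.25 > 0 preserves all four axioms: non-negativity (11.25·||x-y|| ≥ 0), identity (11.25·||x-y|| = 0 ⟺ ||x-y|| = 0 ⟺ x = y), symmetry (||x-y|| = ||y-x||), and the triangle inequality (11.25·||x-z|| ≤ 11.25·||x-y|| + 11.25·||y-z||). So d is a metric.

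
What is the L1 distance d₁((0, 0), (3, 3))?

Σ|x_i - y_i| = |0 - 3| + |0 - 3| = 3 + 3 = 6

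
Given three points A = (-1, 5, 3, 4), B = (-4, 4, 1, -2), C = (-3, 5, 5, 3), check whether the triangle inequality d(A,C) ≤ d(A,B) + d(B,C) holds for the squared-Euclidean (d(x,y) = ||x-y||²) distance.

d(A,B) = 3² + 1² + 2² + 6² = 50, d(B,C) = 1² + 1² + 4² + 5² = 43, d(A,C) = 2² + 0² + 2² + 1² = 9.
d(A,C) = 9 ≤ 50 + 43 = 93. Triangle inequality is satisfied.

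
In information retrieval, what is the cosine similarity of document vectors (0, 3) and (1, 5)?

With u = (0, 3), v = (1, 5):
u·v = 0·1 + 3·5 = 0 + 15 = 15.
|u| = √(0² + 3²) = √9, |v| = √(1² + 5²) = √26, so |u||v| = √(9·26) = √234.
cos θ = (u·v)/(|u||v|) = 15/√234 ≈ 0.9806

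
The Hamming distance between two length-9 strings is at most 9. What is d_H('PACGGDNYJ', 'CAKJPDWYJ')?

Differing positions: 1, 3, 4, 5, 7. Hamming distance = 5. The maximum possible Hamming distance for length-9 strings is 9, so d_H/9 = 5/9 ≈ 0.5556.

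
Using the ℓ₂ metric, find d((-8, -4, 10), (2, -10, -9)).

√(Σ(x_i - y_i)²) = √((-8 - 2)² + (-4 - (-10))² + (10 - (-9))²)
= √((-10)² + 6² + 19²) = √(100 + 36 + 361) = √497 ≈ 22.2935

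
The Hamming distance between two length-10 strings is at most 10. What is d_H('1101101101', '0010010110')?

Differing positions: 1, 2, 3, 4, 5, 6, 7, 9, 10. Hamming distance = 9. The maximum possible Hamming distance for length-10 strings is 10, so d_H/10 = 9/10 = 0.9.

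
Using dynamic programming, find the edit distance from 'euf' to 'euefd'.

Let D[i][j] be the edit distance between the first i characters of 'euf' and the first j characters of 'euefd', with D[i][0] = i, D[0][j] = j, and D[i][j] = D[i-1][j-1] if the characters match, else 1 + min(D[i-1][j], D[i][j-1], D[i-1][j-1]). Filling the table (rows: prefixes of 'euf', columns: prefixes of 'euefd'):
     ε  e  u  e  f  d
  ε  0  1  2  3  4  5
  e  1  0  1  2  3  4
  u  2  1  0  1  2  3
  f  3  2  1  1  1  2
The bottom-right entry gives D[3][5] = 2, so no sequence of fewer than 2 edits works. Backtracking through the table gives one optimal edit sequence (2 edits):
  euf → euef (ins e @3)
  euef → euefd (ins d @5)
Edit distance = 2.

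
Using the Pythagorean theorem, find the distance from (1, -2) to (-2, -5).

√(Σ(x_i - y_i)²) = √((1 - (-2))² + (-2 - (-5))²)
= √(3² + 3²) = √(9 + 9) = √18 ≈ 4.2426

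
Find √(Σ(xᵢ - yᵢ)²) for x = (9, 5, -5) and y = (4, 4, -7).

√(Σ(x_i - y_i)²) = √((9 - 4)² + (5 - 4)² + (-5 - (-7))²)
= √(5² + 1² + 2²) = √(25 + 1 + 4) = √30 ≈ 5.4772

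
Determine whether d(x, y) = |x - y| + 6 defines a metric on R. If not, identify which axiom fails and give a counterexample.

No. d fails identity of indiscernibles (specifically d(x,x) = 0): d(7, 7) = |7 - 7| + 6 = 0 + 6 = 6 ≠ 0.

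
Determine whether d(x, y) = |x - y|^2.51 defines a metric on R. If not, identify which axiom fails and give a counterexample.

No. d(x,y) = |x-y|^2.51 fails the triangle inequality since p = 2.51 > 1. Counterexample: x = -2, y = 3, z = 10. d(x,z) = |-2 - 10|^2.51 = 12^2.51 ≈ 511.3814, but d(x,y) + d(y,z) = 5^2.51 + 7^2.51 ≈ 56.8087 + 132.1892 = 188.9979. Since 511.3814 > 188.9979, the triangle inequality is violated.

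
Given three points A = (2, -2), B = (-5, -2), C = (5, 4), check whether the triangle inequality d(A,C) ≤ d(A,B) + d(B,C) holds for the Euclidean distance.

d(A,B) = √(7² + 0²) = √49 = 7, d(B,C) = √(10² + 6²) = √136 ≈ 11.6619, d(A,C) = √(3² + 6²) = √45 ≈ 6.7082.
d(A,C) ≈ 6.7082 ≤ 7 + 11.6619 = 18.6619. Triangle inequality is satisfied.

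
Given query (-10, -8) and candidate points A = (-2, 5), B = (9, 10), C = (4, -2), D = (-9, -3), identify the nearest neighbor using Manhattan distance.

Distances: d(A) = 21, d(B) = 37, d(C) = 20, d(D) = 6. Nearest: D = (-9, -3) with distance 6.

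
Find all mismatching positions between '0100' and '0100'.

Differing positions: none. Hamming distance = 0.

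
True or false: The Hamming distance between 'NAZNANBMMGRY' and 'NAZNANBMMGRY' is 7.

Differing positions: none. Hamming distance = 0, so the claim that d_H = 7 is false.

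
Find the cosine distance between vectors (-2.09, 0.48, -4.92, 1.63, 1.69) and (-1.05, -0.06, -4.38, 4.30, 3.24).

With u = (-2.09, 0.48, -4.92, 1.63, 1.69), v = (-1.05, -0.06, -4.38, 4.30, 3.24):
u·v = (-2.09)·(-1.05) + 0.48·(-0.06) + (-4.92)·(-4.38) + 1.63·4.3 + 1.69·3.24 = 2.1945 + (-0.0288) + 21.5496 + 7.009 + 5.4756 = 36.1999.
|u| = √((-2.09)² + 0.48² + (-4.92)² + 1.63² + 1.69²) = √(4.3681 + 0.2304 + 24.2064 + 2.6569 + 2.8561) = √34.3179, |v| = √((-1.05)² + (-0.06)² + (-4.38)² + 4.3² + 3.24²) = √(1.1025 + 0.0036 + 19.1844 + 18.49 + 10.4976) = √49.2781.
cos θ = (u·v)/(|u||v|) = 36.1999/(√34.3179·√49.2781) ≈ 0.8803
Cosine distance = 1 - cos θ ≈ 1 - 0.8803 = 0.1197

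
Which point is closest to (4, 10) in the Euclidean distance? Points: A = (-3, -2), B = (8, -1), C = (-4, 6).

Distances: d(A) ≈ 13.8924, d(B) ≈ 11.7047, d(C) ≈ 8.9443. Nearest: C = (-4, 6) with distance 8.9443.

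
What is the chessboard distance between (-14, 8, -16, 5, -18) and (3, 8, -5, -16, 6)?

max(|x_i - y_i|) = max(|-14 - 3|, |8 - 8|, |-16 - (-5)|, |5 - (-16)|, |-18 - 6|) = max(17, 0, 11, 21, 24) = 24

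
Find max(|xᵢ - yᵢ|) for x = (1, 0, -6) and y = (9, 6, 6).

max(|x_i - y_i|) = max(|1 - 9|, |0 - 6|, |-6 - 6|) = max(8, 6, 12) = 12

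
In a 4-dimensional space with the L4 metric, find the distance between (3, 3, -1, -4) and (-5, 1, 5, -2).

(Σ|x_i - y_i|^4)^(1/4) = (|3 - (-5)|^4 + |3 - 1|^4 + |-1 - 5|^4 + |-4 - (-2)|^4)^(1/4)
= (8^4 + 2^4 + 6^4 + 2^4)^(1/4) = (4096 + 16 + 1296 + 16)^(1/4) = (5424)^(1/4) ≈ 8.5818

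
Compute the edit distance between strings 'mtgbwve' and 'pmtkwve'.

Let D[i][j] be the edit distance between the first i characters of 'mtgbwve' and the first j characters of 'pmtkwve', with D[i][0] = i, D[0][j] = j, and D[i][j] = D[i-1][j-1] if the characters match, else 1 + min(D[i-1][j], D[i][j-1], D[i-1][j-1]). Filling the table (rows: prefixes of 'mtgbwve', columns: prefixes of 'pmtkwve'):
     ε  p  m  t  k  w  v  e
  ε  0  1  2  3  4  5  6  7
  m  1  1  1  2  3  4  5  6
  t  2  2  2  1  2  3  4  5
  g  3  3  3  2  2  3  4  5
  b  4  4  4  3  3  3  4  5
  w  5  5  5  4  4  3  4  5
  v  6  6  6  5  5  4  3  4
  e  7  7  7  6  6  5  4  3
The bottom-right entry gives D[7][7] = 3, so no sequence of fewer than 3 edits works. Backtracking through the table gives one optimal edit sequence (3 edits):
  mtgbwve → pmtgbwve (ins p @1)
  pmtgbwve → pmtbwve (del g @4)
  pmtbwve → pmtkwve (sub b→k @4)
Edit distance = 3.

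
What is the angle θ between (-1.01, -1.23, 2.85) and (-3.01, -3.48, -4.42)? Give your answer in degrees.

With u = (-1.01, -1.23, 2.85), v = (-3.01, -3.48, -4.42):
u·v = (-1.01)·(-3.01) + (-1.23)·(-3.48) + 2.85·(-4.42) = 3.0401 + 4.2804 + (-12.597) = -5.2765.
|u| = √((-1.01)² + (-1.23)² + 2.85²) = √(1.0201 + 1.5129 + 8.1225) = √10.6555, |v| = √((-3.01)² + (-3.48)² + (-4.42)²) = √(9.0601 + 12.1104 + 19.5364) = √40.7069.
cos θ = (u·v)/(|u||v|) = -5.2765/(√10.6555·√40.7069) ≈ -0.253352
θ = arccos(-0.253352) ≈ 104.68°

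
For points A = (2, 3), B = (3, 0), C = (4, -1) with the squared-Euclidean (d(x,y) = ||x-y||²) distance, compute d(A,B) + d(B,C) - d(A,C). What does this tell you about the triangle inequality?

d(A,B) = 1² + 3² = 10, d(B,C) = 1² + 1² = 2, d(A,C) = 2² + 4² = 20.
d(A,B) + d(B,C) - d(A,C) = 10 + 2 - 20 = 12 - 20 = -8. This is < 0, so the triangle inequality FAILS for these points (squared-Euclidean is not a metric).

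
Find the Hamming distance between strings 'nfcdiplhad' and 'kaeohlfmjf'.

Differing positions: 1, 2, 3, 4, 5, 6, 7, 8, 9, 10. Hamming distance = 10.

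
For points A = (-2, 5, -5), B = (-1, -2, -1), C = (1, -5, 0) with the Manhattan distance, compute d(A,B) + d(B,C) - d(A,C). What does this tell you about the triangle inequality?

d(A,B) = 1 + 7 + 4 = 12, d(B,C) = 2 + 3 + 1 = 6, d(A,C) = 3 + 10 + 5 = 18.
d(A,B) + d(B,C) - d(A,C) = 12 + 6 - 18 = 18 - 18 = 0. This is ≥ 0, so the triangle inequality holds for these points.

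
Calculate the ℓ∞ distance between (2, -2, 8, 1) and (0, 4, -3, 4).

max(|x_i - y_i|) = max(|2 - 0|, |-2 - 4|, |8 - (-3)|, |1 - 4|) = max(2, 6, 11, 3) = 11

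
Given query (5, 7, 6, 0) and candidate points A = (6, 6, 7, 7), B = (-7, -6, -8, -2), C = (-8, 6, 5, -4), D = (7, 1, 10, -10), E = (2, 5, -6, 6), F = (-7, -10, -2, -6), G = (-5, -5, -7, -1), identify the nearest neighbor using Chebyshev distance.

Distances: d(A) = 7, d(B) = 14, d(C) = 13, d(D) = 10, d(E) = 12, d(F) = 17, d(G) = 13. Nearest: A = (6, 6, 7, 7) with distance 7.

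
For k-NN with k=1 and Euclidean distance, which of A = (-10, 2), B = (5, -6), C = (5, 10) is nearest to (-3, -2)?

Distances: d(A) ≈ 8.0623, d(B) ≈ 8.9443, d(C) ≈ 14.4222. Nearest: A = (-10, 2) with distance 8.0623.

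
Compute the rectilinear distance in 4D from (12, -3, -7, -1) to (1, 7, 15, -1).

Σ|x_i - y_i| = |12 - 1| + |-3 - 7| + |-7 - 15| + |-1 - (-1)| = 11 + 10 + 22 + 0 = 43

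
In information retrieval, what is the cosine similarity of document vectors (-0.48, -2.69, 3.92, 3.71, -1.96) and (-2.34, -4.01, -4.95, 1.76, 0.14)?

With u = (-0.48, -2.69, 3.92, 3.71, -1.96), v = (-2.34, -4.01, -4.95, 1.76, 0.14):
u·v = (-0.48)·(-2.34) + (-2.69)·(-4.01) + 3.92·(-4.95) + 3.71·1.76 + (-1.96)·0.14 = 1.1232 + 10.7869 + (-19.404) + 6.5296 + (-0.2744) = -1.2387.
|u| = √((-0.48)² + (-2.69)² + 3.92² + 3.71² + (-1.96)²) = √(0.2304 + 7.2361 + 15.3664 + 13.7641 + 3.8416) = √40.4386, |v| = √((-2.34)² + (-4.01)² + (-4.95)² + 1.76² + 0.14²) = √(5.4756 + 16.0801 + 24.5025 + 3.0976 + 0.0196) = √49.1754.
cos θ = (u·v)/(|u||v|) = -1.2387/(√40.4386·√49.1754) ≈ -0.0278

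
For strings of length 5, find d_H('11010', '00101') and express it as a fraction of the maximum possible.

Differing positions: 1, 2, 3, 4, 5. Hamming distance = 5. The maximum possible Hamming distance for length-5 strings is 5, so d_H/5 = 5/5 = 1.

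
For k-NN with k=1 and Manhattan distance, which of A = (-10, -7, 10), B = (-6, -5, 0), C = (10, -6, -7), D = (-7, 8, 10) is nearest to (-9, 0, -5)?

Distances: d(A) = 23, d(B) = 13, d(C) = 27, d(D) = 25. Nearest: B = (-6, -5, 0) with distance 13.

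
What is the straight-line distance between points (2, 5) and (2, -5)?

√(Σ(x_i - y_i)²) = √((2 - 2)² + (5 - (-5))²)
= √(0² + 10²) = √(0 + 100) = √100 = 10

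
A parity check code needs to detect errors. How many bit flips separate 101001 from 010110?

Differing positions: 1, 2, 3, 4, 5, 6. Hamming distance = 6.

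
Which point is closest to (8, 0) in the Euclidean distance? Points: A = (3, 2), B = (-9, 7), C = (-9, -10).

Distances: d(A) ≈ 5.3852, d(B) ≈ 18.3848, d(C) ≈ 19.7231. Nearest: A = (3, 2) with distance 5.3852.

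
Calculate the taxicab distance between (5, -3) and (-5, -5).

Σ|x_i - y_i| = |5 - (-5)| + |-3 - (-5)| = 10 + 2 = 12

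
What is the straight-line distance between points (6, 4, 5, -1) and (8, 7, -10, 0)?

√(Σ(x_i - y_i)²) = √((6 - 8)² + (4 - 7)² + (5 - (-10))² + (-1 - 0)²)
= √((-2)² + (-3)² + 15² + (-1)²) = √(4 + 9 + 225 + 1) = √239 ≈ 15.4596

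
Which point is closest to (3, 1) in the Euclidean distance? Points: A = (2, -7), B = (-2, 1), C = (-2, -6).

Distances: d(A) ≈ 8.0623, d(B) = 5, d(C) ≈ 8.6023. Nearest: B = (-2, 1) with distance 5.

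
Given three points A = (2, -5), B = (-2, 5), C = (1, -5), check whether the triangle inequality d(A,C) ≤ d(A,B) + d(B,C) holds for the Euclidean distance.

d(A,B) = √(4² + 10²) = √116 ≈ 10.7703, d(B,C) = √(3² + 10²) = √109 ≈ 10.4403, d(A,C) = √(1² + 0²) = √1 = 1.
d(A,C) = 1 ≤ 10.7703 + 10.4403 = 21.2106. Triangle inequality is satisfied.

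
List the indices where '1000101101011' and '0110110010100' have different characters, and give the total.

Differing positions: 1, 2, 3, 6, 7, 8, 9, 10, 11, 12, 13. Hamming distance = 11.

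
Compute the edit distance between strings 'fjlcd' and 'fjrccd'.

Let D[i][j] be the edit distance between the first i characters of 'fjlcd' and the first j characters of 'fjrccd', with D[i][0] = i, D[0][j] = j, and D[i][j] = D[i-1][j-1] if the characters match, else 1 + min(D[i-1][j], D[i][j-1], D[i-1][j-1]). Filling the table (rows: prefixes of 'fjlcd', columns: prefixes of 'fjrccd'):
     ε  f  j  r  c  c  d
  ε  0  1  2  3  4  5  6
  f  1  0  1  2  3  4  5
  j  2  1  0  1  2  3  4
  l  3  2  1  1  2  3  4
  c  4  3  2  2  1  2  3
  d  5  4  3  3  2  2  2
The bottom-right entry gives D[5][6] = 2, so no sequence of fewer than 2 edits works. Backtracking through the table gives one optimal edit sequence (2 edits):
  fjlcd → fjrlcd (ins r @3)
  fjrlcd → fjrccd (sub l→c @4)
Edit distance = 2.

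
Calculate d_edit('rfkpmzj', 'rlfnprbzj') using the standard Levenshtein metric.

Let D[i][j] be the edit distance between the first i characters of 'rfkpmzj' and the first j characters of 'rlfnprbzj', with D[i][0] = i, D[0][j] = j, and D[i][j] = D[i-1][j-1] if the characters match, else 1 + min(D[i-1][j], D[i][j-1], D[i-1][j-1]). Filling the table (rows: prefixes of 'rfkpmzj', columns: prefixes of 'rlfnprbzj'):
     ε  r  l  f  n  p  r  b  z  j
  ε  0  1  2  3  4  5  6  7  8  9
  r  1  0  1  2  3  4  5  6  7  8
  f  2  1  1  1  2  3  4  5  6  7
  k  3  2  2  2  2  3  4  5  6  7
  p  4  3  3  3  3  2  3  4  5  6
  m  5  4  4  4  4  3  3  4  5  6
  z  6  5  5  5  5  4  4  4  4  5
  j  7  6  6  6  6  5  5  5  5  4
The bottom-right entry gives D[7][9] = 4, so no sequence of fewer than 4 edits works. Backtracking through the table gives one optimal edit sequence (4 edits):
  rfkpmzj → rlfkpmzj (ins l @2)
  rlfkpmzj → rlfnpmzj (sub k→n @4)
  rlfnpmzj → rlfnprmzj (ins r @6)
  rlfnprmzj → rlfnprbzj (sub m→b @7)
Edit distance = 4.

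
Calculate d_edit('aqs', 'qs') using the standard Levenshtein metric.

Let D[i][j] be the edit distance between the first i characters of 'aqs' and the first j characters of 'qs', with D[i][0] = i, D[0][j] = j, and D[i][j] = D[i-1][j-1] if the characters match, else 1 + min(D[i-1][j], D[i][j-1], D[i-1][j-1]). Filling the table (rows: prefixes of 'aqs', columns: prefixes of 'qs'):
     ε  q  s
  ε  0  1  2
  a  1  1  2
  q  2  1  2
  s  3  2  1
The bottom-right entry gives D[3][2] = 1, so no sequence of fewer than 1 edit works. Backtracking through the table gives one optimal edit sequence (1 edit):
  aqs → qs (del a @1)
Edit distance = 1.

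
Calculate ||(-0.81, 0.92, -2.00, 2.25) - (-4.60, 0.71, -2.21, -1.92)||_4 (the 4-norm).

(Σ|x_i - y_i|^4)^(1/4) = (|-0.81 - (-4.6)|^4 + |0.92 - 0.71|^4 + |-2 - (-2.21)|^4 + |2.25 - (-1.92)|^4)^(1/4)
= (3.79^4 + 0.21^4 + 0.21^4 + 4.17^4)^(1/4) ≈ (206.3274 + 0.0019 + 0.0019 + 302.3738)^(1/4) = (508.705)^(1/4) ≈ 4.7492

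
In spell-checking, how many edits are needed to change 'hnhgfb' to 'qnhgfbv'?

Let D[i][j] be the edit distance between the first i characters of 'hnhgfb' and the first j characters of 'qnhgfbv', with D[i][0] = i, D[0][j] = j, and D[i][j] = D[i-1][j-1] if the characters match, else 1 + min(D[i-1][j], D[i][j-1], D[i-1][j-1]). Filling the table (rows: prefixes of 'hnhgfb', columns: prefixes of 'qnhgfbv'):
     ε  q  n  h  g  f  b  v
  ε  0  1  2  3  4  5  6  7
  h  1  1  2  2  3  4  5  6
  n  2  2  1  2  3  4  5  6
  h  3  3  2  1  2  3  4  5
  g  4  4  3  2  1  2  3  4
  f  5  5  4  3  2  1  2  3
  b  6  6  5  4  3  2  1  2
The bottom-right entry gives D[6][7] = 2, so no sequence of fewer than 2 edits works. Backtracking through the table gives one optimal edit sequence (2 edits):
  hnhgfb → qnhgfb (sub h→q @1)
  qnhgfb → qnhgfbv (ins v @7)
Edit distance = 2.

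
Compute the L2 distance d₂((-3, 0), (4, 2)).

√(Σ(x_i - y_i)²) = √((-3 - 4)² + (0 - 2)²)
= √((-7)² + (-2)²) = √(49 + 4) = √53 ≈ 7.2801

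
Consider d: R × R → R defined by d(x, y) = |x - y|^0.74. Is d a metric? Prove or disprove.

Yes. With 0 < p = 0.74 ≤ 1, d(x,y) = |x-y|^0.74 is a metric on R. Non-negativity and symmetry are immediate; |x-y|^0.74 = 0 ⟺ |x-y| = 0 ⟺ x = y. For the triangle inequality, the function t ↦ t^0.74 is subadditive on [0,∞) when p ≤ 1, so |x-z|^0.74 ≤ (|x-y| + |y-z|)^0.74 ≤ |x-y|^0.74 + |y-z|^0.74.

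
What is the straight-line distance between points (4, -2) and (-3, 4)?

√(Σ(x_i - y_i)²) = √((4 - (-3))² + (-2 - 4)²)
= √(7² + (-6)²) = √(49 + 36) = √85 ≈ 9.2195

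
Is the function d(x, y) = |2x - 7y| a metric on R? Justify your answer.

No. d fails symmetry: d(8, 6) = |2·8 - 7·6| = |-26| = 26, but d(6, 8) = |2·6 - 7·8| = |-44| = 44. Since 26 ≠ 44, d(x,y) ≠ d(y,x) in general.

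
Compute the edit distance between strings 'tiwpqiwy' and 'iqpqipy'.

Let D[i][j] be the edit distance between the first i characters of 'tiwpqiwy' and the first j characters of 'iqpqipy', with D[i][0] = i, D[0][j] = j, and D[i][j] = D[i-1][j-1] if the characters match, else 1 + min(D[i-1][j], D[i][j-1], D[i-1][j-1]). Filling the table (rows: prefixes of 'tiwpqiwy', columns: prefixes of 'iqpqipy'):
     ε  i  q  p  q  i  p  y
  ε  0  1  2  3  4  5  6  7
  t  1  1  2  3  4  5  6  7
  i  2  1  2  3  4  4  5  6
  w  3  2  2  3  4  5  5  6
  p  4  3  3  2  3  4  5  6
  q  5  4  3  3  2  3  4  5
  i  6  5  4  4  3  2  3  4
  w  7  6  5  5  4  3  3  4
  y  8  7  6  6  5  4  4  3
The bottom-right entry gives D[8][7] = 3, so no sequence of fewer than 3 edits works. Backtracking through the table gives one optimal edit sequence (3 edits):
  tiwpqiwy → iwpqiwy (del t @1)
  iwpqiwy → iqpqiwy (sub w→q @2)
  iqpqiwy → iqpqipy (sub w→p @6)
Edit distance = 3.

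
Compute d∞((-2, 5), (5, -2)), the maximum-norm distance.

max(|x_i - y_i|) = max(|-2 - 5|, |5 - (-2)|) = max(7, 7) = 7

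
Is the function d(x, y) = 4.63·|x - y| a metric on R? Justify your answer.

Yes. Since |x - y| is a metric on R and 4.63 > 0, the positive scalar multiple 4.63·|x - y| is also a metric: scaling by a positive constant preserves non-negativity, identity (d=0 ⟺ |x-y|=0 ⟺ x=y), symmetry, and the triangle inequality.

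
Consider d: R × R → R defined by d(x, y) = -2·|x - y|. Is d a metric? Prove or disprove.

No. With c = -2 < 0, d fails non-negativity: d(6, 13) = -2·|6 - 13| = -2·7 = -14 < 0.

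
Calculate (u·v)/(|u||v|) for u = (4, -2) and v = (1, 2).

With u = (4, -2), v = (1, 2):
u·v = 4·1 + (-2)·2 = 4 + (-4) = 0.
|u| = √(4² + (-2)²) = √20, |v| = √(1² + 2²) = √5, so |u||v| = √(20·5) = √100 = 10.
cos θ = (u·v)/(|u||v|) = 0/10 = 0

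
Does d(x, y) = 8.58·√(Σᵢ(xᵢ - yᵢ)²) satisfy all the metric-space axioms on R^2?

Yes. The L2 (Euclidean) norm induces a metric on R^2, and multiplying a metric by a positive constant 8.58 > 0 preserves all four axioms: non-negativity (8.58·||x-y|| ≥ 0), identity (8.58·||x-y|| = 0 ⟺ ||x-y|| = 0 ⟺ x = y), symmetry (||x-y|| = ||y-x||), and the triangle inequality (8.58·||x-z|| ≤ 8.58·||x-y|| + 8.58·||y-z||). So d is a metric.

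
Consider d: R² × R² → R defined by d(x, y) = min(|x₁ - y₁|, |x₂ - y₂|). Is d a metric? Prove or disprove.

No. d fails identity of indiscernibles: take x = (3, 0) and y = (3, 6). Then d(x,y) = min(|3 - 3|, |0 - 6|) = min(0, 6) = 0, yet x ≠ y.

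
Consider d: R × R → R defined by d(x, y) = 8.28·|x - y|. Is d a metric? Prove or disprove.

Yes. Since |x - y| is a metric on R and 8.28 > 0, the positive scalar multiple 8.28·|x - y| is also a metric: scaling by a positive constant preserves non-negativity, identity (d=0 ⟺ |x-y|=0 ⟺ x=y), symmetry, and the triangle inequality.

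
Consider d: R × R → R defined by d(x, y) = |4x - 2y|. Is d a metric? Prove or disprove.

No. d fails symmetry: d(5, 6) = |4·5 - 2·6| = |8| = 8, but d(6, 5) = |4·6 - 2·5| = |14| = 14. Since 8 ≠ 14, d(x,y) ≠ d(y,x) in general.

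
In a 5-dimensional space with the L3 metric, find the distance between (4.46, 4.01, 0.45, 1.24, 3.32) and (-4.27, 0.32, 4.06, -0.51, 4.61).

(Σ|x_i - y_i|^3)^(1/3) = (|4.46 - (-4.27)|^3 + |4.01 - 0.32|^3 + |0.45 - 4.06|^3 + |1.24 - (-0.51)|^3 + |3.32 - 4.61|^3)^(1/3)
= (8.73^3 + 3.69^3 + 3.61^3 + 1.75^3 + 1.29^3)^(1/3) ≈ (665.3386 + 50.2434 + 47.0459 + 5.3594 + 2.1467)^(1/3) = (770.134)^(1/3) ≈ 9.1662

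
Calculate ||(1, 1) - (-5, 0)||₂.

√(Σ(x_i - y_i)²) = √((1 - (-5))² + (1 - 0)²)
= √(6² + 1²) = √(36 + 1) = √37 ≈ 6.0828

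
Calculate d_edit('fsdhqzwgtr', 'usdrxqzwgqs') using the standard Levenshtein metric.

Let D[i][j] be the edit distance between the first i characters of 'fsdhqzwgtr' and the first j characters of 'usdrxqzwgqs', with D[i][0] = i, D[0][j] = j, and D[i][j] = D[i-1][j-1] if the characters match, else 1 + min(D[i-1][j], D[i][j-1], D[i-1][j-1]). Filling the table (rows: prefixes of 'fsdhqzwgtr', columns: prefixes of 'usdrxqzwgqs'):
     ε  u  s  d  r  x  q  z  w  g  q  s
  ε  0  1  2  3  4  5  6  7  8  9 10 11
  f  1  1  2  3  4  5  6  7  8  9 10 11
  s  2  2  1  2  3  4  5  6  7  8  9 10
  d  3  3  2  1  2  3  4  5  6  7  8  9
  h  4  4  3  2  2  3  4  5  6  7  8  9
  q  5  5  4  3  3  3  3  4  5  6  7  8
  z  6  6  5  4  4  4  4  3  4  5  6  7
  w  7  7  6  5  5  5  5  4  3  4  5  6
  g  8  8  7  6  6  6  6  5  4  3  4  5
  t  9  9  8  7  7  7  7  6  5  4  4  5
  r 10 10  9  8  7  8  8  7  6  5  5  5
The bottom-right entry gives D[10][11] = 5, so no sequence of fewer than 5 edits works. Backtracking through the table gives one optimal edit sequence (5 edits):
  fsdhqzwgtr → usdhqzwgtr (sub f→u @1)
  usdhqzwgtr → usdrhqzwgtr (ins r @4)
  usdrhqzwgtr → usdrxqzwgtr (sub h→x @5)
  usdrxqzwgtr → usdrxqzwgqr (sub t→q @10)
  usdrxqzwgqr → usdrxqzwgqs (sub r→s @11)
Edit distance = 5.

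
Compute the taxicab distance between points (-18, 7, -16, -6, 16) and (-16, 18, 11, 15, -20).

Σ|x_i - y_i| = |-18 - (-16)| + |7 - 18| + |-16 - 11| + |-6 - 15| + |16 - (-20)| = 2 + 11 + 27 + 21 + 36 = 97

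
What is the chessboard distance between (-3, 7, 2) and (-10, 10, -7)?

max(|x_i - y_i|) = max(|-3 - (-10)|, |7 - 10|, |2 - (-7)|) = max(7, 3, 9) = 9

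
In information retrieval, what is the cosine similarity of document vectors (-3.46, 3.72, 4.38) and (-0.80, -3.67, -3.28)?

With u = (-3.46, 3.72, 4.38), v = (-0.80, -3.67, -3.28):
u·v = (-3.46)·(-0.8) + 3.72·(-3.67) + 4.38·(-3.28) = 2.768 + (-13.6524) + (-14.3664) = -25.2508.
|u| = √((-3.46)² + 3.72² + 4.38²) = √(11.9716 + 13.8384 + 19.1844) = √44.9944, |v| = √((-0.8)² + (-3.67)² + (-3.28)²) = √(0.64 + 13.4689 + 10.7584) = √24.8673.
cos θ = (u·v)/(|u||v|) = -25.2508/(√44.9944·√24.8673) ≈ -0.7549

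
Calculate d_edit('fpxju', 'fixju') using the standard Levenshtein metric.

Let D[i][j] be the edit distance between the first i characters of 'fpxju' and the first j characters of 'fixju', with D[i][0] = i, D[0][j] = j, and D[i][j] = D[i-1][j-1] if the characters match, else 1 + min(D[i-1][j], D[i][j-1], D[i-1][j-1]). Filling the table (rows: prefixes of 'fpxju', columns: prefixes of 'fixju'):
     ε  f  i  x  j  u
  ε  0  1  2  3  4  5
  f  1  0  1  2  3  4
  p  2  1  1  2  3  4
  x  3  2  2  1  2  3
  j  4  3  3  2  1  2
  u  5  4  4  3  2  1
The bottom-right entry gives D[5][5] = 1, so no sequence of fewer than 1 edit works. Backtracking through the table gives one optimal edit sequence (1 edit):
  fpxju → fixju (sub p→i @2)
Edit distance = 1.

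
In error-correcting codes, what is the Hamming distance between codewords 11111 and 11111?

Differing positions: none. Hamming distance = 0.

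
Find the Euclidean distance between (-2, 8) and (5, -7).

√(Σ(x_i - y_i)²) = √((-2 - 5)² + (8 - (-7))²)
= √((-7)² + 15²) = √(49 + 225) = √274 ≈ 16.5529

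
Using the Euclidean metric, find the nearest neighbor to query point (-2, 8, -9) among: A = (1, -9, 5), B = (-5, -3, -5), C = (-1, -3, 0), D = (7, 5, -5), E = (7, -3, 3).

Distances: d(A) ≈ 22.2261, d(B) ≈ 12.083, d(C) ≈ 14.2478, d(D) ≈ 10.2956, d(E) ≈ 18.6011. Nearest: D = (7, 5, -5) with distance 10.2956.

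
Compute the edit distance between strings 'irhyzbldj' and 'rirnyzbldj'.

Let D[i][j] be the edit distance between the first i characters of 'irhyzbldj' and the first j characters of 'rirnyzbldj', with D[i][0] = i, D[0][j] = j, and D[i][j] = D[i-1][j-1] if the characters match, else 1 + min(D[i-1][j], D[i][j-1], D[i-1][j-1]). Filling the table (rows: prefixes of 'irhyzbldj', columns: prefixes of 'rirnyzbldj'):
     ε  r  i  r  n  y  z  b  l  d  j
  ε  0  1  2  3  4  5  6  7  8  9 10
  i  1  1  1  2  3  4  5  6  7  8  9
  r  2  1  2  1  2  3  4  5  6  7  8
  h  3  2  2  2  2  3  4  5  6  7  8
  y  4  3  3  3  3  2  3  4  5  6  7
  z  5  4  4  4  4  3  2  3  4  5  6
  b  6  5  5  5  5  4  3  2  3  4  5
  l  7  6  6  6  6  5  4  3  2  3  4
  d  8  7  7  7  7  6  5  4  3  2  3
  j  9  8  8  8  8  7  6  5  4  3  2
The bottom-right entry gives D[9][10] = 2, so no sequence of fewer than 2 edits works. Backtracking through the table gives one optimal edit sequence (2 edits):
  irhyzbldj → rirhyzbldj (ins r @1)
  rirhyzbldj → rirnyzbldj (sub h→n @4)
Edit distance = 2.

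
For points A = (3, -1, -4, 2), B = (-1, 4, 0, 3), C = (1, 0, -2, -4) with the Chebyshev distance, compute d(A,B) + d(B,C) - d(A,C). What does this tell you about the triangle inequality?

d(A,B) = max(4, 5, 4, 1) = 5, d(B,C) = max(2, 4, 2, 7) = 7, d(A,C) = max(2, 1, 2, 6) = 6.
d(A,B) + d(B,C) - d(A,C) = 5 + 7 - 6 = 12 - 6 = 6. This is ≥ 0, so the triangle inequality holds for these points.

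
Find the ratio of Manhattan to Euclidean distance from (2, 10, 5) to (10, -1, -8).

L1 = |2 - 10| + |10 - (-1)| + |5 - (-8)| = 8 + 11 + 13 = 32
L2 = √(8² + 11² + 13²) = √354 ≈ 18.8149
L1 ≥ L2 always (equality iff movement is along one axis); L1 > L2 here.
Ratio L1/L2 = 32/√354 ≈ 1.7008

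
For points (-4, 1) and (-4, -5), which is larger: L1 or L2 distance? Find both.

L1 = |-4 - (-4)| + |1 - (-5)| = 0 + 6 = 6
L2 = √(0² + 6²) = √36 = 6
L1 ≥ L2 always (equality iff movement is along one axis); L1 = L2 here (movement is along a single axis).
Ratio L1/L2 = 6/6 = 1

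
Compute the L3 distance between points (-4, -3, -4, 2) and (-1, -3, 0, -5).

(Σ|x_i - y_i|^3)^(1/3) = (|-4 - (-1)|^3 + |-3 - (-3)|^3 + |-4 - 0|^3 + |2 - (-5)|^3)^(1/3)
= (3^3 + 0^3 + 4^3 + 7^3)^(1/3) = (27 + 0 + 64 + 343)^(1/3) = (434)^(1/3) ≈ 7.5712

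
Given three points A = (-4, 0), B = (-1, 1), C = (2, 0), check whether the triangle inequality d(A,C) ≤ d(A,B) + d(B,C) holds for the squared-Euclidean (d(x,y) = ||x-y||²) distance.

d(A,B) = 3² + 1² = 10, d(B,C) = 3² + 1² = 10, d(A,C) = 6² + 0² = 36.
d(A,C) = 36 > 10 + 10 = 20. Triangle inequality is VIOLATED. (Squared-Euclidean is not a metric — this is a counterexample.)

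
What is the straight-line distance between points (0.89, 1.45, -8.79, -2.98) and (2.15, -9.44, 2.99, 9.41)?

√(Σ(x_i - y_i)²) = √((0.89 - 2.15)² + (1.45 - (-9.44))² + (-8.79 - 2.99)² + (-2.98 - 9.41)²)
= √((-1.26)² + 10.89² + (-11.78)² + (-12.39)²) = √(1.5876 + 118.5921 + 138.7684 + 153.5121) = √412.4602 ≈ 20.3091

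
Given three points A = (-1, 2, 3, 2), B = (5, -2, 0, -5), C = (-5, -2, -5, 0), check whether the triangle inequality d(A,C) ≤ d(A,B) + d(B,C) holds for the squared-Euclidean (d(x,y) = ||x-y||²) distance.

d(A,B) = 6² + 4² + 3² + 7² = 110, d(B,C) = 10² + 0² + 5² + 5² = 150, d(A,C) = 4² + 4² + 8² + 2² = 100.
d(A,C) = 100 ≤ 110 + 150 = 260. Triangle inequality is satisfied.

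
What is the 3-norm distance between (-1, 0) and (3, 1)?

(Σ|x_i - y_i|^3)^(1/3) = (|-1 - 3|^3 + |0 - 1|^3)^(1/3)
= (4^3 + 1^3)^(1/3) = (64 + 1)^(1/3) = (65)^(1/3) ≈ 4.0207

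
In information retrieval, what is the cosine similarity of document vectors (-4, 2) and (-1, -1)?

With u = (-4, 2), v = (-1, -1):
u·v = (-4)·(-1) + 2·(-1) = 4 + (-2) = 2.
|u| = √((-4)² + 2²) = √20, |v| = √((-1)² + (-1)²) = √2, so |u||v| = √(20·2) = √40.
cos θ = (u·v)/(|u||v|) = 2/√40 ≈ 0.3162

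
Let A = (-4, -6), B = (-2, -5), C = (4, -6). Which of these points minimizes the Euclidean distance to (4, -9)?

Distances: d(A) ≈ 8.544, d(B) ≈ 7.2111, d(C) = 3. Nearest: C = (4, -6) with distance 3.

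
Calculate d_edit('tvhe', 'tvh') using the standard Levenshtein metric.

Let D[i][j] be the edit distance between the first i characters of 'tvhe' and the first j characters of 'tvh', with D[i][0] = i, D[0][j] = j, and D[i][j] = D[i-1][j-1] if the characters match, else 1 + min(D[i-1][j], D[i][j-1], D[i-1][j-1]). Filling the table (rows: prefixes of 'tvhe', columns: prefixes of 'tvh'):
     ε  t  v  h
  ε  0  1  2  3
  t  1  0  1  2
  v  2  1  0  1
  h  3  2  1  0
  e  4  3  2  1
The bottom-right entry gives D[4][3] = 1, so no sequence of fewer than 1 edit works. Backtracking through the table gives one optimal edit sequence (1 edit):
  tvhe → tvh (del e @4)
Edit distance = 1.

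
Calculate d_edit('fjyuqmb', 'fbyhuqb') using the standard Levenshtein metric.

Let D[i][j] be the edit distance between the first i characters of 'fjyuqmb' and the first j characters of 'fbyhuqb', with D[i][0] = i, D[0][j] = j, and D[i][j] = D[i-1][j-1] if the characters match, else 1 + min(D[i-1][j], D[i][j-1], D[i-1][j-1]). Filling the table (rows: prefixes of 'fjyuqmb', columns: prefixes of 'fbyhuqb'):
     ε  f  b  y  h  u  q  b
  ε  0  1  2  3  4  5  6  7
  f  1  0  1  2  3  4  5  6
  j  2  1  1  2  3  4  5  6
  y  3  2  2  1  2  3  4  5
  u  4  3  3  2  2  2  3  4
  q  5  4  4  3  3  3  2  3
  m  6  5  5  4  4  4  3  3
  b  7  6  5  5  5  5  4  3
The bottom-right entry gives D[7][7] = 3, so no sequence of fewer than 3 edits works. Backtracking through the table gives one optimal edit sequence (3 edits):
  fjyuqmb → fbyuqmb (sub j→b @2)
  fbyuqmb → fbyhuqmb (ins h @4)
  fbyhuqmb → fbyhuqb (del m @7)
Edit distance = 3.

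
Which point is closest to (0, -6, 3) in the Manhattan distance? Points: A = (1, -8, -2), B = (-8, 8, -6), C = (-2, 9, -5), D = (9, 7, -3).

Distances: d(A) = 8, d(B) = 31, d(C) = 25, d(D) = 28. Nearest: A = (1, -8, -2) with distance 8.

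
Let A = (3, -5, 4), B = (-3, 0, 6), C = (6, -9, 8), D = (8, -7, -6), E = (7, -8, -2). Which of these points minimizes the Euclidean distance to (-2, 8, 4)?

Distances: d(A) ≈ 13.9284, d(B) ≈ 8.3066, d(C) ≈ 19.2094, d(D) ≈ 20.6155, d(E) ≈ 19.3132. Nearest: B = (-3, 0, 6) with distance 8.3066.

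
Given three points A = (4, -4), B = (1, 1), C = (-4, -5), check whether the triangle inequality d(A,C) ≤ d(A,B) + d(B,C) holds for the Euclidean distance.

d(A,B) = √(3² + 5²) = √34 ≈ 5.831, d(B,C) = √(5² + 6²) = √61 ≈ 7.8102, d(A,C) = √(8² + 1²) = √65 ≈ 8.0623.
d(A,C) ≈ 8.0623 ≤ 5.831 + 7.8102 = 13.6412. Triangle inequality is satisfied.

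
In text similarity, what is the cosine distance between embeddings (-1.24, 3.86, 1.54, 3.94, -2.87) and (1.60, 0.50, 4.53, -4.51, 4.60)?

With u = (-1.24, 3.86, 1.54, 3.94, -2.87), v = (1.60, 0.50, 4.53, -4.51, 4.60):
u·v = (-1.24)·1.6 + 3.86·0.5 + 1.54·4.53 + 3.94·(-4.51) + (-2.87)·4.6 = (-1.984) + 1.93 + 6.9762 + (-17.7694) + (-13.202) = -24.0492.
|u| = √((-1.24)² + 3.86² + 1.54² + 3.94² + (-2.87)²) = √(1.5376 + 14.8996 + 2.3716 + 15.5236 + 8.2369) = √42.5693, |v| = √(1.6² + 0.5² + 4.53² + (-4.51)² + 4.6²) = √(2.56 + 0.25 + 20.5209 + 20.3401 + 21.16) = √64.831.
cos θ = (u·v)/(|u||v|) = -24.0492/(√42.5693·√64.831) ≈ -0.4578
Cosine distance = 1 - cos θ ≈ 1 - (-0.4578) = 1.4578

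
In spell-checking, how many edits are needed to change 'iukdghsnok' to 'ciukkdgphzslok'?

Let D[i][j] be the edit distance between the first i characters of 'iukdghsnok' and the first j characters of 'ciukkdgphzslok', with D[i][0] = i, D[0][j] = j, and D[i][j] = D[i-1][j-1] if the characters match, else 1 + min(D[i-1][j], D[i][j-1], D[i-1][j-1]). Filling the table (rows: prefixes of 'iukdghsnok', columns: prefixes of 'ciukkdgphzslok'):
     ε  c  i  u  k  k  d  g  p  h  z  s  l  o  k
  ε  0  1  2  3  4  5  6  7  8  9 10 11 12 13 14
  i  1  1  1  2  3  4  5  6  7  8  9 10 11 12 13
  u  2  2  2  1  2  3  4  5  6  7  8  9 10 11 12
  k  3  3  3  2  1  2  3  4  5  6  7  8  9 10 11
  d  4  4  4  3  2  2  2  3  4  5  6  7  8  9 10
  g  5  5  5  4  3  3  3  2  3  4  5  6  7  8  9
  h  6  6  6  5  4  4  4  3  3  3  4  5  6  7  8
  s  7  7  7  6  5  5  5  4  4  4  4  4  5  6  7
  n  8  8  8  7  6  6  6  5  5  5  5  5  5  6  7
  o  9  9  9  8  7  7  7  6  6  6  6  6  6  5  6
  k 10 10 10  9  8  7  8  7  7  7  7  7  7  6  5
The bottom-right entry gives D[10][14] = 5, so no sequence of fewer than 5 edits works. Backtracking through the table gives one optimal edit sequence (5 edits):
  iukdghsnok → ciukdghsnok (ins c @1)
  ciukdghsnok → ciukkdghsnok (ins k @4)
  ciukkdghsnok → ciukkdgphsnok (ins p @8)
  ciukkdgphsnok → ciukkdgphzsnok (ins z @10)
  ciukkdgphzsnok → ciukkdgphzslok (sub n→l @12)
Edit distance = 5.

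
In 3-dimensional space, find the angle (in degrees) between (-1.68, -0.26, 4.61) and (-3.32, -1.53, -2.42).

With u = (-1.68, -0.26, 4.61), v = (-3.32, -1.53, -2.42):
u·v = (-1.68)·(-3.32) + (-0.26)·(-1.53) + 4.61·(-2.42) = 5.5776 + 0.3978 + (-11.1562) = -5.1808.
|u| = √((-1.68)² + (-0.26)² + 4.61²) = √(2.8224 + 0.0676 + 21.2521) = √24.1421, |v| = √((-3.32)² + (-1.53)² + (-2.42)²) = √(11.0224 + 2.3409 + 5.8564) = √19.2197.
cos θ = (u·v)/(|u||v|) = -5.1808/(√24.1421·√19.2197) ≈ -0.240512
θ = arccos(-0.240512) ≈ 103.92°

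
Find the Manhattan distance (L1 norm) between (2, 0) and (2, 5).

Σ|x_i - y_i| = |2 - 2| + |0 - 5| = 0 + 5 = 5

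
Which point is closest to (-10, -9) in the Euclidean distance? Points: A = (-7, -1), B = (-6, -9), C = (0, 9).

Distances: d(A) ≈ 8.544, d(B) = 4, d(C) ≈ 20.5913. Nearest: B = (-6, -9) with distance 4.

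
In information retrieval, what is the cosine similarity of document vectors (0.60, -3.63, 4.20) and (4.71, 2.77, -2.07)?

With u = (0.60, -3.63, 4.20), v = (4.71, 2.77, -2.07):
u·v = 0.6·4.71 + (-3.63)·2.77 + 4.2·(-2.07) = 2.826 + (-10.0551) + (-8.694) = -15.9231.
|u| = √(0.6² + (-3.63)² + 4.2²) = √(0.36 + 13.1769 + 17.64) = √31.1769, |v| = √(4.71² + 2.77² + (-2.07)²) = √(22.1841 + 7.6729 + 4.2849) = √34.1419.
cos θ = (u·v)/(|u||v|) = -15.9231/(√31.1769·√34.1419) ≈ -0.4881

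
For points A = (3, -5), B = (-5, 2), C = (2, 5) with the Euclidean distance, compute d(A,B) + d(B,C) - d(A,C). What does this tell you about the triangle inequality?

d(A,B) = √(8² + 7²) = √113 ≈ 10.6301, d(B,C) = √(7² + 3²) = √58 ≈ 7.6158, d(A,C) = √(1² + 10²) = √101 ≈ 10.0499.
d(A,B) + d(B,C) - d(A,C) = 10.6301 + 7.6158 - 10.0499 = 18.2459 - 10.0499 = 8.196 (to 4 decimal places). This is ≥ 0, so the triangle inequality holds for these points.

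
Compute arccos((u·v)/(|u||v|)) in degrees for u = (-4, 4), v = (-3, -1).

With u = (-4, 4), v = (-3, -1):
u·v = (-4)·(-3) + 4·(-1) = 12 + (-4) = 8.
|u| = √((-4)² + 4²) = √32, |v| = √((-3)² + (-1)²) = √10, so |u||v| = √(32·10) = √320.
cos θ = (u·v)/(|u||v|) = 8/√320 ≈ 0.447214
θ = arccos(0.447214) ≈ 63.43°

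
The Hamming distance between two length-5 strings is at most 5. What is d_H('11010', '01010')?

Differing positions: 1. Hamming distance = 1. The maximum possible Hamming distance for length-5 strings is 5, so d_H/5 = 1/5 = 0.2.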